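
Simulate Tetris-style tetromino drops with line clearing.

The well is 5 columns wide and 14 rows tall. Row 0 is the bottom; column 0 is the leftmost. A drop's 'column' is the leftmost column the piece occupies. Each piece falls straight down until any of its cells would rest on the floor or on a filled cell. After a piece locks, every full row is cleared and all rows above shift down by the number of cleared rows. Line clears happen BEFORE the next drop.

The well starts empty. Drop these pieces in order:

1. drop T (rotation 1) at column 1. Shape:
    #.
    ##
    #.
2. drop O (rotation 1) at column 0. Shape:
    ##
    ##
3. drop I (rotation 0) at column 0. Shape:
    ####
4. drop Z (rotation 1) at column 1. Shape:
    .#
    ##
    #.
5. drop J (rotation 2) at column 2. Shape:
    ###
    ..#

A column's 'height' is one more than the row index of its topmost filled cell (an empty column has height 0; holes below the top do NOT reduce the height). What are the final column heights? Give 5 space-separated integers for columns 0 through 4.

Drop 1: T rot1 at col 1 lands with bottom-row=0; cleared 0 line(s) (total 0); column heights now [0 3 2 0 0], max=3
Drop 2: O rot1 at col 0 lands with bottom-row=3; cleared 0 line(s) (total 0); column heights now [5 5 2 0 0], max=5
Drop 3: I rot0 at col 0 lands with bottom-row=5; cleared 0 line(s) (total 0); column heights now [6 6 6 6 0], max=6
Drop 4: Z rot1 at col 1 lands with bottom-row=6; cleared 0 line(s) (total 0); column heights now [6 8 9 6 0], max=9
Drop 5: J rot2 at col 2 lands with bottom-row=8; cleared 0 line(s) (total 0); column heights now [6 8 10 10 10], max=10

Answer: 6 8 10 10 10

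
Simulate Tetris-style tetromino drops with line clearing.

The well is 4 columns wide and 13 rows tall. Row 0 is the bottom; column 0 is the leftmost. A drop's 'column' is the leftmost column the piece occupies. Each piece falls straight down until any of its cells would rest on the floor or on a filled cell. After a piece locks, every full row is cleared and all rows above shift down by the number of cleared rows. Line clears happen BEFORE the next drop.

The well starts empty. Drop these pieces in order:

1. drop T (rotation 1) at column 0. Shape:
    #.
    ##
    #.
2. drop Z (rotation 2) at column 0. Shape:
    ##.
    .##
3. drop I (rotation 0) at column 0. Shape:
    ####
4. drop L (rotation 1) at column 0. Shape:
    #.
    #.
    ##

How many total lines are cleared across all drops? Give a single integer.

Drop 1: T rot1 at col 0 lands with bottom-row=0; cleared 0 line(s) (total 0); column heights now [3 2 0 0], max=3
Drop 2: Z rot2 at col 0 lands with bottom-row=2; cleared 0 line(s) (total 0); column heights now [4 4 3 0], max=4
Drop 3: I rot0 at col 0 lands with bottom-row=4; cleared 1 line(s) (total 1); column heights now [4 4 3 0], max=4
Drop 4: L rot1 at col 0 lands with bottom-row=4; cleared 0 line(s) (total 1); column heights now [7 5 3 0], max=7

Answer: 1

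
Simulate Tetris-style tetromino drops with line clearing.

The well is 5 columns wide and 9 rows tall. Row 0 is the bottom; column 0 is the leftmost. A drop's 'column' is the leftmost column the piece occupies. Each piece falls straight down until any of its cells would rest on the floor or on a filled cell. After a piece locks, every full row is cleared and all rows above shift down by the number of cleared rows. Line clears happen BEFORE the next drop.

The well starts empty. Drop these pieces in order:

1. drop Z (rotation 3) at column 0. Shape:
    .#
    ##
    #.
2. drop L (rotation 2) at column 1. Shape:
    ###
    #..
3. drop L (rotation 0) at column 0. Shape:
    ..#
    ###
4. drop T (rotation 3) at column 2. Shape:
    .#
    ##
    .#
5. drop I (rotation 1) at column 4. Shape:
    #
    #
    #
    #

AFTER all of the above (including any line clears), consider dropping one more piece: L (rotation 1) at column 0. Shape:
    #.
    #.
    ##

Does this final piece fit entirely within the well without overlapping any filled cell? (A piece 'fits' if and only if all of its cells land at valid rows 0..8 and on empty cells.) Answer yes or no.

Drop 1: Z rot3 at col 0 lands with bottom-row=0; cleared 0 line(s) (total 0); column heights now [2 3 0 0 0], max=3
Drop 2: L rot2 at col 1 lands with bottom-row=3; cleared 0 line(s) (total 0); column heights now [2 5 5 5 0], max=5
Drop 3: L rot0 at col 0 lands with bottom-row=5; cleared 0 line(s) (total 0); column heights now [6 6 7 5 0], max=7
Drop 4: T rot3 at col 2 lands with bottom-row=6; cleared 0 line(s) (total 0); column heights now [6 6 8 9 0], max=9
Drop 5: I rot1 at col 4 lands with bottom-row=0; cleared 0 line(s) (total 0); column heights now [6 6 8 9 4], max=9
Test piece L rot1 at col 0 (width 2): heights before test = [6 6 8 9 4]; fits = True

Answer: yes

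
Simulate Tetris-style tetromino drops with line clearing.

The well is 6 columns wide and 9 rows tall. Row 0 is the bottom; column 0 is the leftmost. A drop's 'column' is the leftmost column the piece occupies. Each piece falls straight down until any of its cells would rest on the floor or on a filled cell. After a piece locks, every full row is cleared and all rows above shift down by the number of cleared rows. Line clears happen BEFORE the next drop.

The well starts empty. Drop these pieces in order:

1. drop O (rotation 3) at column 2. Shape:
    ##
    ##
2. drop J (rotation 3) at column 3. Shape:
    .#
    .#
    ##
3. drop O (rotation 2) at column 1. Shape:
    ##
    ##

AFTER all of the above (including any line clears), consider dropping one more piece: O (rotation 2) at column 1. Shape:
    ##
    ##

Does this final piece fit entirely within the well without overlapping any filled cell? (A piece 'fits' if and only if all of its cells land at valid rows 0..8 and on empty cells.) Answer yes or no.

Answer: yes

Derivation:
Drop 1: O rot3 at col 2 lands with bottom-row=0; cleared 0 line(s) (total 0); column heights now [0 0 2 2 0 0], max=2
Drop 2: J rot3 at col 3 lands with bottom-row=2; cleared 0 line(s) (total 0); column heights now [0 0 2 3 5 0], max=5
Drop 3: O rot2 at col 1 lands with bottom-row=2; cleared 0 line(s) (total 0); column heights now [0 4 4 3 5 0], max=5
Test piece O rot2 at col 1 (width 2): heights before test = [0 4 4 3 5 0]; fits = True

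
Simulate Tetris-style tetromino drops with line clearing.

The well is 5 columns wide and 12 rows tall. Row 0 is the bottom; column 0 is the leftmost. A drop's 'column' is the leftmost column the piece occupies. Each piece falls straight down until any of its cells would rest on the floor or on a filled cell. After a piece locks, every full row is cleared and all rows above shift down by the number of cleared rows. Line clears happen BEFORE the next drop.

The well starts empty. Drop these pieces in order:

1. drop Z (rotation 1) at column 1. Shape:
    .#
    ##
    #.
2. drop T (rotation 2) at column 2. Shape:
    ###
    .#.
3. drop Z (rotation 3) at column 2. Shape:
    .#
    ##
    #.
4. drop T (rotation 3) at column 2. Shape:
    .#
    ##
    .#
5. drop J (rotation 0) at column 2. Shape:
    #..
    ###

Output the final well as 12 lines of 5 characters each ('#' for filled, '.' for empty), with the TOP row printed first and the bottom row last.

Answer: ..#..
..###
...#.
..##.
...#.
...#.
..##.
..#..
..###
..##.
.##..
.#...

Derivation:
Drop 1: Z rot1 at col 1 lands with bottom-row=0; cleared 0 line(s) (total 0); column heights now [0 2 3 0 0], max=3
Drop 2: T rot2 at col 2 lands with bottom-row=2; cleared 0 line(s) (total 0); column heights now [0 2 4 4 4], max=4
Drop 3: Z rot3 at col 2 lands with bottom-row=4; cleared 0 line(s) (total 0); column heights now [0 2 6 7 4], max=7
Drop 4: T rot3 at col 2 lands with bottom-row=7; cleared 0 line(s) (total 0); column heights now [0 2 9 10 4], max=10
Drop 5: J rot0 at col 2 lands with bottom-row=10; cleared 0 line(s) (total 0); column heights now [0 2 12 11 11], max=12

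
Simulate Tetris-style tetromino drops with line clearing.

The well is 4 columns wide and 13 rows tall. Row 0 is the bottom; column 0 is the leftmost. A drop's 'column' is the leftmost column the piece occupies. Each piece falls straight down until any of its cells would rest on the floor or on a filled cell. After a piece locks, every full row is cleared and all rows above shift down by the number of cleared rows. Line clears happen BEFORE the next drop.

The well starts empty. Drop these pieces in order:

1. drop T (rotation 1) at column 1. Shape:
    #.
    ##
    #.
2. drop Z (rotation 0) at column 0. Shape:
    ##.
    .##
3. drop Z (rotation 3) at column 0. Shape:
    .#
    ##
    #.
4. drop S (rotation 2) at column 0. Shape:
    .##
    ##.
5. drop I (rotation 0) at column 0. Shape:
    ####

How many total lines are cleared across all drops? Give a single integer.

Answer: 1

Derivation:
Drop 1: T rot1 at col 1 lands with bottom-row=0; cleared 0 line(s) (total 0); column heights now [0 3 2 0], max=3
Drop 2: Z rot0 at col 0 lands with bottom-row=3; cleared 0 line(s) (total 0); column heights now [5 5 4 0], max=5
Drop 3: Z rot3 at col 0 lands with bottom-row=5; cleared 0 line(s) (total 0); column heights now [7 8 4 0], max=8
Drop 4: S rot2 at col 0 lands with bottom-row=8; cleared 0 line(s) (total 0); column heights now [9 10 10 0], max=10
Drop 5: I rot0 at col 0 lands with bottom-row=10; cleared 1 line(s) (total 1); column heights now [9 10 10 0], max=10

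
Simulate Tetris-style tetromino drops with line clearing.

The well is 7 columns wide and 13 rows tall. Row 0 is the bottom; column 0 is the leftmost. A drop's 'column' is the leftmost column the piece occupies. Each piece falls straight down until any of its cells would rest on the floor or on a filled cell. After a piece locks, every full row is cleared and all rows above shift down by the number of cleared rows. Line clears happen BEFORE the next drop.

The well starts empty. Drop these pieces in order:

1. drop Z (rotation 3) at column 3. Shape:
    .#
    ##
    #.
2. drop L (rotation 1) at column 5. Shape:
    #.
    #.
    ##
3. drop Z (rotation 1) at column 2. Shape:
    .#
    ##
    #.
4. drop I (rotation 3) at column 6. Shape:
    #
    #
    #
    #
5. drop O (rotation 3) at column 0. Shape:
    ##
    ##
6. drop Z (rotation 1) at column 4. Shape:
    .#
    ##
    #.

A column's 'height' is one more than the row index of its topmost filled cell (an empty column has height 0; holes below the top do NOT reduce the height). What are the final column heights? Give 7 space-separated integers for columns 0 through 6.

Drop 1: Z rot3 at col 3 lands with bottom-row=0; cleared 0 line(s) (total 0); column heights now [0 0 0 2 3 0 0], max=3
Drop 2: L rot1 at col 5 lands with bottom-row=0; cleared 0 line(s) (total 0); column heights now [0 0 0 2 3 3 1], max=3
Drop 3: Z rot1 at col 2 lands with bottom-row=1; cleared 0 line(s) (total 0); column heights now [0 0 3 4 3 3 1], max=4
Drop 4: I rot3 at col 6 lands with bottom-row=1; cleared 0 line(s) (total 0); column heights now [0 0 3 4 3 3 5], max=5
Drop 5: O rot3 at col 0 lands with bottom-row=0; cleared 1 line(s) (total 1); column heights now [1 1 2 3 2 2 4], max=4
Drop 6: Z rot1 at col 4 lands with bottom-row=2; cleared 0 line(s) (total 1); column heights now [1 1 2 3 4 5 4], max=5

Answer: 1 1 2 3 4 5 4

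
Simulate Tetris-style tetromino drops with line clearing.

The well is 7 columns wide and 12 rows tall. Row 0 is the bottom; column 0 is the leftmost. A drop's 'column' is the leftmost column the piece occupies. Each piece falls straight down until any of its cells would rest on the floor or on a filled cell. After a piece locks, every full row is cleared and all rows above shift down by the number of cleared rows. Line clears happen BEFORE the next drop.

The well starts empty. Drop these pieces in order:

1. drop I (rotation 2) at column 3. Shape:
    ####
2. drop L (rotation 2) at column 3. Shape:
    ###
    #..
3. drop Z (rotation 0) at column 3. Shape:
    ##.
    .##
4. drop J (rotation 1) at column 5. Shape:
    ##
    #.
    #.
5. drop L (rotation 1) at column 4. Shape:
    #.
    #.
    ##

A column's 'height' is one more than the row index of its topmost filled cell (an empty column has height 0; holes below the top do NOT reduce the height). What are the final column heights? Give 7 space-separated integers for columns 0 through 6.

Drop 1: I rot2 at col 3 lands with bottom-row=0; cleared 0 line(s) (total 0); column heights now [0 0 0 1 1 1 1], max=1
Drop 2: L rot2 at col 3 lands with bottom-row=1; cleared 0 line(s) (total 0); column heights now [0 0 0 3 3 3 1], max=3
Drop 3: Z rot0 at col 3 lands with bottom-row=3; cleared 0 line(s) (total 0); column heights now [0 0 0 5 5 4 1], max=5
Drop 4: J rot1 at col 5 lands with bottom-row=4; cleared 0 line(s) (total 0); column heights now [0 0 0 5 5 7 7], max=7
Drop 5: L rot1 at col 4 lands with bottom-row=7; cleared 0 line(s) (total 0); column heights now [0 0 0 5 10 8 7], max=10

Answer: 0 0 0 5 10 8 7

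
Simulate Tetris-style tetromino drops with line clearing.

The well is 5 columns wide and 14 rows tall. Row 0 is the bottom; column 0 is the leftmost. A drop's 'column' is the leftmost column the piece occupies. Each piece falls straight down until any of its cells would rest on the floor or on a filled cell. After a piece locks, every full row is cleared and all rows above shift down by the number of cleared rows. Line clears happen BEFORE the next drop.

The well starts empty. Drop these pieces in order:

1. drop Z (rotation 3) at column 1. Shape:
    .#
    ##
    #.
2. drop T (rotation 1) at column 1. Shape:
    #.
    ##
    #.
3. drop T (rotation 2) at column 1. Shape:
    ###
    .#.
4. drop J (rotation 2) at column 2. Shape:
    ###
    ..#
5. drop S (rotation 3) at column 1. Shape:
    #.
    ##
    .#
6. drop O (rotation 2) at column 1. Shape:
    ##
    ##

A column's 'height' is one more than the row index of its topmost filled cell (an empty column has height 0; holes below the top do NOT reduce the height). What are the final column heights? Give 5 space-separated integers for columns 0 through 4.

Answer: 0 12 12 7 7

Derivation:
Drop 1: Z rot3 at col 1 lands with bottom-row=0; cleared 0 line(s) (total 0); column heights now [0 2 3 0 0], max=3
Drop 2: T rot1 at col 1 lands with bottom-row=2; cleared 0 line(s) (total 0); column heights now [0 5 4 0 0], max=5
Drop 3: T rot2 at col 1 lands with bottom-row=4; cleared 0 line(s) (total 0); column heights now [0 6 6 6 0], max=6
Drop 4: J rot2 at col 2 lands with bottom-row=5; cleared 0 line(s) (total 0); column heights now [0 6 7 7 7], max=7
Drop 5: S rot3 at col 1 lands with bottom-row=7; cleared 0 line(s) (total 0); column heights now [0 10 9 7 7], max=10
Drop 6: O rot2 at col 1 lands with bottom-row=10; cleared 0 line(s) (total 0); column heights now [0 12 12 7 7], max=12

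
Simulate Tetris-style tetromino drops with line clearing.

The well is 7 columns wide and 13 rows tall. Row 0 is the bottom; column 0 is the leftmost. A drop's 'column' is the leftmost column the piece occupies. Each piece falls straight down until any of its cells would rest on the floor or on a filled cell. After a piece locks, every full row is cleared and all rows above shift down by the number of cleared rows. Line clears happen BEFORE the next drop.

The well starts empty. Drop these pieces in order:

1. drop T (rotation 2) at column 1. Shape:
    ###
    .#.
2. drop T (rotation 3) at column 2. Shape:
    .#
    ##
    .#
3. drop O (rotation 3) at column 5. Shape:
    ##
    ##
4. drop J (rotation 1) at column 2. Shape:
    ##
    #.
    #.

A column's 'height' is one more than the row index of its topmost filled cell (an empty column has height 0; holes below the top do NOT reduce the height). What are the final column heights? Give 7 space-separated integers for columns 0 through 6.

Drop 1: T rot2 at col 1 lands with bottom-row=0; cleared 0 line(s) (total 0); column heights now [0 2 2 2 0 0 0], max=2
Drop 2: T rot3 at col 2 lands with bottom-row=2; cleared 0 line(s) (total 0); column heights now [0 2 4 5 0 0 0], max=5
Drop 3: O rot3 at col 5 lands with bottom-row=0; cleared 0 line(s) (total 0); column heights now [0 2 4 5 0 2 2], max=5
Drop 4: J rot1 at col 2 lands with bottom-row=4; cleared 0 line(s) (total 0); column heights now [0 2 7 7 0 2 2], max=7

Answer: 0 2 7 7 0 2 2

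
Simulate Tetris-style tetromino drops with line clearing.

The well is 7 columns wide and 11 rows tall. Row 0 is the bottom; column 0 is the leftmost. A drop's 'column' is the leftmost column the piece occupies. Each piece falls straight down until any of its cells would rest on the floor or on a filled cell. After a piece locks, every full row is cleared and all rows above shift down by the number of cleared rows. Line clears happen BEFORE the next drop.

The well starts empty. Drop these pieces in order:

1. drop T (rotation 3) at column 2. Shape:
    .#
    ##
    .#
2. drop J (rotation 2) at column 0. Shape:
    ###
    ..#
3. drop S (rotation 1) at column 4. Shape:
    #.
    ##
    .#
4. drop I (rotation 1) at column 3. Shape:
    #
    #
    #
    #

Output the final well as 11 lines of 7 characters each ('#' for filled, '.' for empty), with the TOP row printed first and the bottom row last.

Drop 1: T rot3 at col 2 lands with bottom-row=0; cleared 0 line(s) (total 0); column heights now [0 0 2 3 0 0 0], max=3
Drop 2: J rot2 at col 0 lands with bottom-row=2; cleared 0 line(s) (total 0); column heights now [4 4 4 3 0 0 0], max=4
Drop 3: S rot1 at col 4 lands with bottom-row=0; cleared 0 line(s) (total 0); column heights now [4 4 4 3 3 2 0], max=4
Drop 4: I rot1 at col 3 lands with bottom-row=3; cleared 0 line(s) (total 0); column heights now [4 4 4 7 3 2 0], max=7

Answer: .......
.......
.......
.......
...#...
...#...
...#...
####...
..###..
..####.
...#.#.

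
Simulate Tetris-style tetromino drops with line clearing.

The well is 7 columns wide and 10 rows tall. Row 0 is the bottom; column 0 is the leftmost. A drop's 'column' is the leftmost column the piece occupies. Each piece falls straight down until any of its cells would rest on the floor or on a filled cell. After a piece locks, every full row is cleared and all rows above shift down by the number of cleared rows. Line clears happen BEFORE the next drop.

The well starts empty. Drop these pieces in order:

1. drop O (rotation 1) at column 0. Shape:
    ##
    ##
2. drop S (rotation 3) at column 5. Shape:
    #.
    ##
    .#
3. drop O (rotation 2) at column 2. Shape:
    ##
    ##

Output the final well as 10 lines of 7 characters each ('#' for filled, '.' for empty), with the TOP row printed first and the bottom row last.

Drop 1: O rot1 at col 0 lands with bottom-row=0; cleared 0 line(s) (total 0); column heights now [2 2 0 0 0 0 0], max=2
Drop 2: S rot3 at col 5 lands with bottom-row=0; cleared 0 line(s) (total 0); column heights now [2 2 0 0 0 3 2], max=3
Drop 3: O rot2 at col 2 lands with bottom-row=0; cleared 0 line(s) (total 0); column heights now [2 2 2 2 0 3 2], max=3

Answer: .......
.......
.......
.......
.......
.......
.......
.....#.
####.##
####..#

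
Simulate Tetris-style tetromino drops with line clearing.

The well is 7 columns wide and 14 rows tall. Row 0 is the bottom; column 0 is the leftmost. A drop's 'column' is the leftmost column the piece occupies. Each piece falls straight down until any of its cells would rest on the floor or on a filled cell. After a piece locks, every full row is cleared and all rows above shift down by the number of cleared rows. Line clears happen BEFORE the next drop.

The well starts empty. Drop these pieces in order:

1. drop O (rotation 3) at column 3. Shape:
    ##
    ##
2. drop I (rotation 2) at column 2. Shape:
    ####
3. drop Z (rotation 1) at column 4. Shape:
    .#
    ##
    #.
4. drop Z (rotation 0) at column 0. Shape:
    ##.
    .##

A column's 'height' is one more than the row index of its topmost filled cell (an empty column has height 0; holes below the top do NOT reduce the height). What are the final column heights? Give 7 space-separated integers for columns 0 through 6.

Answer: 5 5 4 3 5 6 0

Derivation:
Drop 1: O rot3 at col 3 lands with bottom-row=0; cleared 0 line(s) (total 0); column heights now [0 0 0 2 2 0 0], max=2
Drop 2: I rot2 at col 2 lands with bottom-row=2; cleared 0 line(s) (total 0); column heights now [0 0 3 3 3 3 0], max=3
Drop 3: Z rot1 at col 4 lands with bottom-row=3; cleared 0 line(s) (total 0); column heights now [0 0 3 3 5 6 0], max=6
Drop 4: Z rot0 at col 0 lands with bottom-row=3; cleared 0 line(s) (total 0); column heights now [5 5 4 3 5 6 0], max=6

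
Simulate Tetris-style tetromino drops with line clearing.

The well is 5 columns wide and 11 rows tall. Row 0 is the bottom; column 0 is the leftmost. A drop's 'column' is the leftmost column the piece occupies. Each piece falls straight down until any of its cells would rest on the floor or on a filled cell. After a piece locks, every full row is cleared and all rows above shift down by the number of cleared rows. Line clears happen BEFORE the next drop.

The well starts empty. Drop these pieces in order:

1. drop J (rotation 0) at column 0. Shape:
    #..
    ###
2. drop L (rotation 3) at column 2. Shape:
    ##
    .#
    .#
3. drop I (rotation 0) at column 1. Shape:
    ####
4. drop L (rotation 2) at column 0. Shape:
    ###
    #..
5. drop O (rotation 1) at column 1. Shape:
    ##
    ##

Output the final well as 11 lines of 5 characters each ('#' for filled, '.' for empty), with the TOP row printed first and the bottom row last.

Drop 1: J rot0 at col 0 lands with bottom-row=0; cleared 0 line(s) (total 0); column heights now [2 1 1 0 0], max=2
Drop 2: L rot3 at col 2 lands with bottom-row=0; cleared 0 line(s) (total 0); column heights now [2 1 3 3 0], max=3
Drop 3: I rot0 at col 1 lands with bottom-row=3; cleared 0 line(s) (total 0); column heights now [2 4 4 4 4], max=4
Drop 4: L rot2 at col 0 lands with bottom-row=3; cleared 1 line(s) (total 1); column heights now [4 4 4 3 0], max=4
Drop 5: O rot1 at col 1 lands with bottom-row=4; cleared 0 line(s) (total 1); column heights now [4 6 6 3 0], max=6

Answer: .....
.....
.....
.....
.....
.##..
.##..
###..
..##.
#..#.
####.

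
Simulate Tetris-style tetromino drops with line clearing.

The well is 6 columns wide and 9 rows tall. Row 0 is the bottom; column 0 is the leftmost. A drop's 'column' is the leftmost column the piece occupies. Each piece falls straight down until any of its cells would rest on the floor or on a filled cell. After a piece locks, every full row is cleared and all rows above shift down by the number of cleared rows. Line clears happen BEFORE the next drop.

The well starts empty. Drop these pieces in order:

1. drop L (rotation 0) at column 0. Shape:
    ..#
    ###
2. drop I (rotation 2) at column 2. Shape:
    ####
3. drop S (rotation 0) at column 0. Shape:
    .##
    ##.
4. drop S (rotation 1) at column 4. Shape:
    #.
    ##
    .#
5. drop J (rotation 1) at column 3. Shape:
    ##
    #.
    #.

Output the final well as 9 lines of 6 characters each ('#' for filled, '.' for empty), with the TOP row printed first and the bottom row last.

Answer: ......
......
......
......
......
...##.
.####.
..####
###..#

Derivation:
Drop 1: L rot0 at col 0 lands with bottom-row=0; cleared 0 line(s) (total 0); column heights now [1 1 2 0 0 0], max=2
Drop 2: I rot2 at col 2 lands with bottom-row=2; cleared 0 line(s) (total 0); column heights now [1 1 3 3 3 3], max=3
Drop 3: S rot0 at col 0 lands with bottom-row=2; cleared 1 line(s) (total 1); column heights now [1 3 3 0 0 0], max=3
Drop 4: S rot1 at col 4 lands with bottom-row=0; cleared 0 line(s) (total 1); column heights now [1 3 3 0 3 2], max=3
Drop 5: J rot1 at col 3 lands with bottom-row=1; cleared 0 line(s) (total 1); column heights now [1 3 3 4 4 2], max=4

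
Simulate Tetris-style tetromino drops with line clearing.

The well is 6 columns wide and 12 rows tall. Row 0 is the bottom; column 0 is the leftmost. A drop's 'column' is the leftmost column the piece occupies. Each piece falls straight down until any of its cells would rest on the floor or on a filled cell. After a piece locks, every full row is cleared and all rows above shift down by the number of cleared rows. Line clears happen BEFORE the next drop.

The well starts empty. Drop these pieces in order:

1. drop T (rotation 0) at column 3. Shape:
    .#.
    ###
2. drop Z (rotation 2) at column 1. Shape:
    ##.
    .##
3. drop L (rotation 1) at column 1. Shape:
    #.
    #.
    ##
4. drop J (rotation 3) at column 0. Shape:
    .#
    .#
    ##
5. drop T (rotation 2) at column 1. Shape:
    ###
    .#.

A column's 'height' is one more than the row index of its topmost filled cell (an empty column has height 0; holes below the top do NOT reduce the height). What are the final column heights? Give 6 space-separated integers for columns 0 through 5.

Answer: 7 10 10 10 2 1

Derivation:
Drop 1: T rot0 at col 3 lands with bottom-row=0; cleared 0 line(s) (total 0); column heights now [0 0 0 1 2 1], max=2
Drop 2: Z rot2 at col 1 lands with bottom-row=1; cleared 0 line(s) (total 0); column heights now [0 3 3 2 2 1], max=3
Drop 3: L rot1 at col 1 lands with bottom-row=3; cleared 0 line(s) (total 0); column heights now [0 6 4 2 2 1], max=6
Drop 4: J rot3 at col 0 lands with bottom-row=6; cleared 0 line(s) (total 0); column heights now [7 9 4 2 2 1], max=9
Drop 5: T rot2 at col 1 lands with bottom-row=8; cleared 0 line(s) (total 0); column heights now [7 10 10 10 2 1], max=10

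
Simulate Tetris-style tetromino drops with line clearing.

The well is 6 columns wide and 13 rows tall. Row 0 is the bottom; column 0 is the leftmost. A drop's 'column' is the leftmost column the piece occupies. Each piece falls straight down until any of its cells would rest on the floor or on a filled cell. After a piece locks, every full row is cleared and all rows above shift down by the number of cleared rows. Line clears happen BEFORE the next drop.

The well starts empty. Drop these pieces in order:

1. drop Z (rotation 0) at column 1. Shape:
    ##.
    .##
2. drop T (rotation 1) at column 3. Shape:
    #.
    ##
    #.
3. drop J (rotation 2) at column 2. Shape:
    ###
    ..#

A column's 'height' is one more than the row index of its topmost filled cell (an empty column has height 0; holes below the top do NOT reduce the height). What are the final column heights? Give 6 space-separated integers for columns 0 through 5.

Drop 1: Z rot0 at col 1 lands with bottom-row=0; cleared 0 line(s) (total 0); column heights now [0 2 2 1 0 0], max=2
Drop 2: T rot1 at col 3 lands with bottom-row=1; cleared 0 line(s) (total 0); column heights now [0 2 2 4 3 0], max=4
Drop 3: J rot2 at col 2 lands with bottom-row=3; cleared 0 line(s) (total 0); column heights now [0 2 5 5 5 0], max=5

Answer: 0 2 5 5 5 0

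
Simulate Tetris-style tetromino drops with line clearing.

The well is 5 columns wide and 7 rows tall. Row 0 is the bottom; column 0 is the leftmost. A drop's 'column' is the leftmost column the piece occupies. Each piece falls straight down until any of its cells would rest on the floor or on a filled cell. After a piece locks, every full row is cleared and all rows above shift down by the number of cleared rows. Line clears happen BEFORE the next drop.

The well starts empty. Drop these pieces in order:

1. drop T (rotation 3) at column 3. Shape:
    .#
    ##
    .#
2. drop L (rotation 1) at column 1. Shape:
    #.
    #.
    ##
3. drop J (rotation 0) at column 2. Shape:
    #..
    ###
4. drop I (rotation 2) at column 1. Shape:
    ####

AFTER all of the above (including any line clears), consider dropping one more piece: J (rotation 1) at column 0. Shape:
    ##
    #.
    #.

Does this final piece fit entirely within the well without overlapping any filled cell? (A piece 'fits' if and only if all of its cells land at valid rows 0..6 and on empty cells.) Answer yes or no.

Answer: yes

Derivation:
Drop 1: T rot3 at col 3 lands with bottom-row=0; cleared 0 line(s) (total 0); column heights now [0 0 0 2 3], max=3
Drop 2: L rot1 at col 1 lands with bottom-row=0; cleared 0 line(s) (total 0); column heights now [0 3 1 2 3], max=3
Drop 3: J rot0 at col 2 lands with bottom-row=3; cleared 0 line(s) (total 0); column heights now [0 3 5 4 4], max=5
Drop 4: I rot2 at col 1 lands with bottom-row=5; cleared 0 line(s) (total 0); column heights now [0 6 6 6 6], max=6
Test piece J rot1 at col 0 (width 2): heights before test = [0 6 6 6 6]; fits = True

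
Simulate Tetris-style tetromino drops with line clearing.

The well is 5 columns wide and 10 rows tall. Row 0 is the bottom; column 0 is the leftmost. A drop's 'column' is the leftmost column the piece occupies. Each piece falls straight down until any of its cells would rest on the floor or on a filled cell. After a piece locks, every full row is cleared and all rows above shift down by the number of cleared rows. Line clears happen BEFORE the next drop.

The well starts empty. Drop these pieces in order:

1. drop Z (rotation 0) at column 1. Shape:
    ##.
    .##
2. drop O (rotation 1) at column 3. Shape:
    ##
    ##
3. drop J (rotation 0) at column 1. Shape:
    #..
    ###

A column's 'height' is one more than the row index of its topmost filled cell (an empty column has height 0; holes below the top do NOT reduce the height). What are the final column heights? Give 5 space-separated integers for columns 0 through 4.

Answer: 0 5 4 4 3

Derivation:
Drop 1: Z rot0 at col 1 lands with bottom-row=0; cleared 0 line(s) (total 0); column heights now [0 2 2 1 0], max=2
Drop 2: O rot1 at col 3 lands with bottom-row=1; cleared 0 line(s) (total 0); column heights now [0 2 2 3 3], max=3
Drop 3: J rot0 at col 1 lands with bottom-row=3; cleared 0 line(s) (total 0); column heights now [0 5 4 4 3], max=5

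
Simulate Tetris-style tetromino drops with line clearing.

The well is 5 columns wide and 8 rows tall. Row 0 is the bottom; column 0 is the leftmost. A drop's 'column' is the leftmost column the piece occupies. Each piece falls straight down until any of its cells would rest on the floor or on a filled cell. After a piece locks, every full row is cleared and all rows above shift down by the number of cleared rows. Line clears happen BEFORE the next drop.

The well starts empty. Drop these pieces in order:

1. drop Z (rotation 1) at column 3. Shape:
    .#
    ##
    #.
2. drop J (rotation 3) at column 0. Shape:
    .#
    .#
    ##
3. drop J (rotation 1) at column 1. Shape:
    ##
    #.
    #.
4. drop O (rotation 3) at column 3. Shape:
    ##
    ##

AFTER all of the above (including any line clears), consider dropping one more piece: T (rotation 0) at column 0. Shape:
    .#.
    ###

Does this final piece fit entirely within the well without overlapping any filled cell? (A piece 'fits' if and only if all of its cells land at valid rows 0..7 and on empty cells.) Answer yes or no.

Answer: yes

Derivation:
Drop 1: Z rot1 at col 3 lands with bottom-row=0; cleared 0 line(s) (total 0); column heights now [0 0 0 2 3], max=3
Drop 2: J rot3 at col 0 lands with bottom-row=0; cleared 0 line(s) (total 0); column heights now [1 3 0 2 3], max=3
Drop 3: J rot1 at col 1 lands with bottom-row=3; cleared 0 line(s) (total 0); column heights now [1 6 6 2 3], max=6
Drop 4: O rot3 at col 3 lands with bottom-row=3; cleared 0 line(s) (total 0); column heights now [1 6 6 5 5], max=6
Test piece T rot0 at col 0 (width 3): heights before test = [1 6 6 5 5]; fits = True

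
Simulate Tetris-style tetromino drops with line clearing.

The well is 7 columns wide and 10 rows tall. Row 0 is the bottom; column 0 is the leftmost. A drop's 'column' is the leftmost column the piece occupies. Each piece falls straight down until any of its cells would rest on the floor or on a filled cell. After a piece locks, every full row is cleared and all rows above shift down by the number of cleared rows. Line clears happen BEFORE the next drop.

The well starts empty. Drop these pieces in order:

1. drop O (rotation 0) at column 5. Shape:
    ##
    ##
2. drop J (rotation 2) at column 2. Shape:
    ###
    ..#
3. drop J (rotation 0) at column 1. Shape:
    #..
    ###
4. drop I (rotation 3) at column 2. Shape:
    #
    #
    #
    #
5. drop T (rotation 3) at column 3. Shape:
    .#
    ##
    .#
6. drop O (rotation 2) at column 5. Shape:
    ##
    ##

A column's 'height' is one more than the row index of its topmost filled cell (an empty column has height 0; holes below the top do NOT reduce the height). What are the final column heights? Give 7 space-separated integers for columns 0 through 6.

Answer: 0 4 7 4 5 4 4

Derivation:
Drop 1: O rot0 at col 5 lands with bottom-row=0; cleared 0 line(s) (total 0); column heights now [0 0 0 0 0 2 2], max=2
Drop 2: J rot2 at col 2 lands with bottom-row=0; cleared 0 line(s) (total 0); column heights now [0 0 2 2 2 2 2], max=2
Drop 3: J rot0 at col 1 lands with bottom-row=2; cleared 0 line(s) (total 0); column heights now [0 4 3 3 2 2 2], max=4
Drop 4: I rot3 at col 2 lands with bottom-row=3; cleared 0 line(s) (total 0); column heights now [0 4 7 3 2 2 2], max=7
Drop 5: T rot3 at col 3 lands with bottom-row=2; cleared 0 line(s) (total 0); column heights now [0 4 7 4 5 2 2], max=7
Drop 6: O rot2 at col 5 lands with bottom-row=2; cleared 0 line(s) (total 0); column heights now [0 4 7 4 5 4 4], max=7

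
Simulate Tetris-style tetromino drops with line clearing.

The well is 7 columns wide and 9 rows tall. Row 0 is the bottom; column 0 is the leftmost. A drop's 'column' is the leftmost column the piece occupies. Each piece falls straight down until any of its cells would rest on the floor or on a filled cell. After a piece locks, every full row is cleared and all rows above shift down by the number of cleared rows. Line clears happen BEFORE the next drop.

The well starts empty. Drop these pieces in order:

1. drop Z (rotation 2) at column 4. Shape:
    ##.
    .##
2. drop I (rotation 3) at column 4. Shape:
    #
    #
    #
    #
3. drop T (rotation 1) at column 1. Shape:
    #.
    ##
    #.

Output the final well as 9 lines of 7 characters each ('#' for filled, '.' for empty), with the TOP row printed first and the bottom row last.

Answer: .......
.......
.......
....#..
....#..
....#..
.#..#..
.##.##.
.#...##

Derivation:
Drop 1: Z rot2 at col 4 lands with bottom-row=0; cleared 0 line(s) (total 0); column heights now [0 0 0 0 2 2 1], max=2
Drop 2: I rot3 at col 4 lands with bottom-row=2; cleared 0 line(s) (total 0); column heights now [0 0 0 0 6 2 1], max=6
Drop 3: T rot1 at col 1 lands with bottom-row=0; cleared 0 line(s) (total 0); column heights now [0 3 2 0 6 2 1], max=6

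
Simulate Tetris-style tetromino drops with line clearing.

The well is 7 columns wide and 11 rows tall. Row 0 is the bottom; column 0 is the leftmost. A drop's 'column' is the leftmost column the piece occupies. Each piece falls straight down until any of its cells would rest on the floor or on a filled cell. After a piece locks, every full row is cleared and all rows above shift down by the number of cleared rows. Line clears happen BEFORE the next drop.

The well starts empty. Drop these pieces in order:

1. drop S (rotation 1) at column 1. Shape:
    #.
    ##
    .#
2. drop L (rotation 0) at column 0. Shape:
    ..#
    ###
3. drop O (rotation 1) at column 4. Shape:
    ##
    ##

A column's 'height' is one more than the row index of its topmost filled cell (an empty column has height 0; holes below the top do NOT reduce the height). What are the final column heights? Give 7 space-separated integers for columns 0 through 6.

Drop 1: S rot1 at col 1 lands with bottom-row=0; cleared 0 line(s) (total 0); column heights now [0 3 2 0 0 0 0], max=3
Drop 2: L rot0 at col 0 lands with bottom-row=3; cleared 0 line(s) (total 0); column heights now [4 4 5 0 0 0 0], max=5
Drop 3: O rot1 at col 4 lands with bottom-row=0; cleared 0 line(s) (total 0); column heights now [4 4 5 0 2 2 0], max=5

Answer: 4 4 5 0 2 2 0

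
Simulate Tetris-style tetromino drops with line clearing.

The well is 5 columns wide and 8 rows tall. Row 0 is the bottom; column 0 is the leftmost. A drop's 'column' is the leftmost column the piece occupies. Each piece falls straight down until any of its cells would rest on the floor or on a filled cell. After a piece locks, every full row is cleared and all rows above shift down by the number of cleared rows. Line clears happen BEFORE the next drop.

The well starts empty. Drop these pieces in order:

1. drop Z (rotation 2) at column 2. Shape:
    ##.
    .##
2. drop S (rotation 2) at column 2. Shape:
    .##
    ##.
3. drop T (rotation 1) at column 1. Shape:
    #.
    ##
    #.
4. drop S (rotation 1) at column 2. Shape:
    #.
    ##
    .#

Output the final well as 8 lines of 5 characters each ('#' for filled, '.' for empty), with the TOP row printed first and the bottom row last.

Drop 1: Z rot2 at col 2 lands with bottom-row=0; cleared 0 line(s) (total 0); column heights now [0 0 2 2 1], max=2
Drop 2: S rot2 at col 2 lands with bottom-row=2; cleared 0 line(s) (total 0); column heights now [0 0 3 4 4], max=4
Drop 3: T rot1 at col 1 lands with bottom-row=2; cleared 0 line(s) (total 0); column heights now [0 5 4 4 4], max=5
Drop 4: S rot1 at col 2 lands with bottom-row=4; cleared 0 line(s) (total 0); column heights now [0 5 7 6 4], max=7

Answer: .....
..#..
..##.
.#.#.
.####
.###.
..##.
...##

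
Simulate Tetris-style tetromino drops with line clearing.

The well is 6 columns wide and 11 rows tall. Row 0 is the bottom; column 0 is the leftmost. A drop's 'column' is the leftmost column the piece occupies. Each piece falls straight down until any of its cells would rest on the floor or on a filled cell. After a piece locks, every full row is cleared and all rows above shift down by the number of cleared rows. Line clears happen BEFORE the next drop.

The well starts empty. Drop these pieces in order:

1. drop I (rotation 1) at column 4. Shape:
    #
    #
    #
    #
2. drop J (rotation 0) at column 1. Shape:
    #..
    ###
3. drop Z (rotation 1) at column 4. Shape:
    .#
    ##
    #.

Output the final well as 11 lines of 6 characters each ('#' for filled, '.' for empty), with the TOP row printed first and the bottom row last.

Drop 1: I rot1 at col 4 lands with bottom-row=0; cleared 0 line(s) (total 0); column heights now [0 0 0 0 4 0], max=4
Drop 2: J rot0 at col 1 lands with bottom-row=0; cleared 0 line(s) (total 0); column heights now [0 2 1 1 4 0], max=4
Drop 3: Z rot1 at col 4 lands with bottom-row=4; cleared 0 line(s) (total 0); column heights now [0 2 1 1 6 7], max=7

Answer: ......
......
......
......
.....#
....##
....#.
....#.
....#.
.#..#.
.####.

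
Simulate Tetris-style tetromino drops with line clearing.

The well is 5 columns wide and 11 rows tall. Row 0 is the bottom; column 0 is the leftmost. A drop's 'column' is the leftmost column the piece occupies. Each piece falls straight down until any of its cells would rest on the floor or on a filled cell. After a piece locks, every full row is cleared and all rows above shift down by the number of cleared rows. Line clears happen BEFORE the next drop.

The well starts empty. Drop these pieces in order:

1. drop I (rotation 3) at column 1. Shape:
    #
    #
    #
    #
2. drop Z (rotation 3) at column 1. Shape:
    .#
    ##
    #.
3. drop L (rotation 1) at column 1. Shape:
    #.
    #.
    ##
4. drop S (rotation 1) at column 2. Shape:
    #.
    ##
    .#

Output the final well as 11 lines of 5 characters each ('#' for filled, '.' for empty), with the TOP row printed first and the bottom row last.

Drop 1: I rot3 at col 1 lands with bottom-row=0; cleared 0 line(s) (total 0); column heights now [0 4 0 0 0], max=4
Drop 2: Z rot3 at col 1 lands with bottom-row=4; cleared 0 line(s) (total 0); column heights now [0 6 7 0 0], max=7
Drop 3: L rot1 at col 1 lands with bottom-row=7; cleared 0 line(s) (total 0); column heights now [0 10 8 0 0], max=10
Drop 4: S rot1 at col 2 lands with bottom-row=7; cleared 0 line(s) (total 0); column heights now [0 10 10 9 0], max=10

Answer: .....
.##..
.###.
.###.
..#..
.##..
.#...
.#...
.#...
.#...
.#...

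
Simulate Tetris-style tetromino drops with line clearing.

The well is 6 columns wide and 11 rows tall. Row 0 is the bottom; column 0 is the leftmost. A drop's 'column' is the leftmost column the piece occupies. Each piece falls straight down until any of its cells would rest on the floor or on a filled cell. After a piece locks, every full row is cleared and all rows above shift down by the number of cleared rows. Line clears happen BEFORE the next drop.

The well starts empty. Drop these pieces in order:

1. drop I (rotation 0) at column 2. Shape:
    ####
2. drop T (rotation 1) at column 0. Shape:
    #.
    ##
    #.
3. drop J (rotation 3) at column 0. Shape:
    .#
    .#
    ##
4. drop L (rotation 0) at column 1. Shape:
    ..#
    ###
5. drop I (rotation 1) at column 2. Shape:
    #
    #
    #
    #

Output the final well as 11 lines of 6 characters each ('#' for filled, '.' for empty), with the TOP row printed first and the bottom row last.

Answer: ..#...
..#...
..#...
..##..
.###..
.#....
.#....
##....
#.....
##....
#.####

Derivation:
Drop 1: I rot0 at col 2 lands with bottom-row=0; cleared 0 line(s) (total 0); column heights now [0 0 1 1 1 1], max=1
Drop 2: T rot1 at col 0 lands with bottom-row=0; cleared 0 line(s) (total 0); column heights now [3 2 1 1 1 1], max=3
Drop 3: J rot3 at col 0 lands with bottom-row=3; cleared 0 line(s) (total 0); column heights now [4 6 1 1 1 1], max=6
Drop 4: L rot0 at col 1 lands with bottom-row=6; cleared 0 line(s) (total 0); column heights now [4 7 7 8 1 1], max=8
Drop 5: I rot1 at col 2 lands with bottom-row=7; cleared 0 line(s) (total 0); column heights now [4 7 11 8 1 1], max=11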